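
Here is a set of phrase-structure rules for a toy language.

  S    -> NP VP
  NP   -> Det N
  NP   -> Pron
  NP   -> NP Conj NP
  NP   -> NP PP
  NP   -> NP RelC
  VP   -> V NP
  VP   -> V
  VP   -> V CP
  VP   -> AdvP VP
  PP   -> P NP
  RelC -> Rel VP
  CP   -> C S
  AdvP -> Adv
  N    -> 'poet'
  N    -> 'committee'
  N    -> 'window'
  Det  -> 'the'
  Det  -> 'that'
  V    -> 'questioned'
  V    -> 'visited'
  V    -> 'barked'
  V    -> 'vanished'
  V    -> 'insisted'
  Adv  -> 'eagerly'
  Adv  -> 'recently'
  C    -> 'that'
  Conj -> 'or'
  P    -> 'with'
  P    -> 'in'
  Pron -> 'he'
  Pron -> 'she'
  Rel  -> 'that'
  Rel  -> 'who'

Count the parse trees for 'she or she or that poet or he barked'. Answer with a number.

Two of the 5 distinct bracketings:
[S [NP [NP [Pron she]] [Conj or] [NP [NP [Pron she]] [Conj or] [NP [NP [Det that] [N poet]] [Conj or] [NP [Pron he]]]]] [VP [V barked]]]
[S [NP [NP [Pron she]] [Conj or] [NP [NP [NP [Pron she]] [Conj or] [NP [Det that] [N poet]]] [Conj or] [NP [Pron he]]]] [VP [V barked]]]
The trees differ in how a recursive rule is bracketed over the same span.

5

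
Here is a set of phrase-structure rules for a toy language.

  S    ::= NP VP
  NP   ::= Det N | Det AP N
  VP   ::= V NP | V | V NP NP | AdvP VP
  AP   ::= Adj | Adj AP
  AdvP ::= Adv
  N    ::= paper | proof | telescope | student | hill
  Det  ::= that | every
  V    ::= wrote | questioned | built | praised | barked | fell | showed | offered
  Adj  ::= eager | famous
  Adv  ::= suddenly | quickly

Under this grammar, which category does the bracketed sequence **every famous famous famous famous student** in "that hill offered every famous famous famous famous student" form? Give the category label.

S
  NP
    Det: that
    N: hill
  VP
    V: offered
    NP
      Det: every
      AP
        Adj: famous
        AP
          Adj: famous
          AP
            Adj: famous
            AP
              Adj: famous
      N: student
The span 'every famous famous famous famous student' is the NP node built by NP → Det AP N.

NP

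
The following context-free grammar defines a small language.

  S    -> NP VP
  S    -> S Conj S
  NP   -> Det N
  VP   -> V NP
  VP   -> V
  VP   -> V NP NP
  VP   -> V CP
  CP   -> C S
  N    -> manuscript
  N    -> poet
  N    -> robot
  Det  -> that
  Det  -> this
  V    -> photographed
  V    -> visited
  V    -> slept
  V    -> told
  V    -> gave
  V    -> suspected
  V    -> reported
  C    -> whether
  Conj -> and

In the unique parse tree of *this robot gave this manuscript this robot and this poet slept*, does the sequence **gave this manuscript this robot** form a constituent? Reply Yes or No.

[S [S [NP [Det this] [N robot]] [VP [V gave] [NP [Det this] [N manuscript]] [NP [Det this] [N robot]]]] [Conj and] [S [NP [Det this] [N poet]] [VP [V slept]]]]
The words 'gave this manuscript this robot' are exhaustively dominated by a single VP node (built by VP → V NP NP), so they form a constituent.

Yes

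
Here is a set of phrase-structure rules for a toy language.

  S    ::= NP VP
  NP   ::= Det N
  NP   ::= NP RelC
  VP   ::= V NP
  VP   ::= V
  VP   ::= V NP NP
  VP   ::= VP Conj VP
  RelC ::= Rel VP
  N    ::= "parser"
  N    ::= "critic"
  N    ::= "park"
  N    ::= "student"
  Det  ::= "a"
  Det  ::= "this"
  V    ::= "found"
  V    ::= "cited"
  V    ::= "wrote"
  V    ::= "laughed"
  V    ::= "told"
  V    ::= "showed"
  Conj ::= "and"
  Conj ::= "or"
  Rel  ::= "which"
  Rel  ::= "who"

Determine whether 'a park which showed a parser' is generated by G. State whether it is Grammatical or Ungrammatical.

Ungrammatical

For S → NP VP, every NP-prefix leaves a non-VP remainder: after 'a park' the remainder is not a VP; after 'a park which showed' the remainder is not a VP.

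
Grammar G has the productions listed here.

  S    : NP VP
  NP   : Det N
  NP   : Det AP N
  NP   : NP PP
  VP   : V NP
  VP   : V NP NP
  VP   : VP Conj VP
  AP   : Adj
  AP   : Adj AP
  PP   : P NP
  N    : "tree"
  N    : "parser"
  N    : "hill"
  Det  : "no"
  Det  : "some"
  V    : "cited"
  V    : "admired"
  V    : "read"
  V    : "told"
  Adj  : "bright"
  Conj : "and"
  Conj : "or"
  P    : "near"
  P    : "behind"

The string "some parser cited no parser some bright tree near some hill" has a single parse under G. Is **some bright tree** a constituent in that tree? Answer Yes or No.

[S [NP [Det some] [N parser]] [VP [V cited] [NP [Det no] [N parser]] [NP [NP [Det some] [AP [Adj bright]] [N tree]] [PP [P near] [NP [Det some] [N hill]]]]]]
The words 'some bright tree' are exhaustively dominated by a single NP node (built by NP → Det AP N), so they form a constituent.

Yes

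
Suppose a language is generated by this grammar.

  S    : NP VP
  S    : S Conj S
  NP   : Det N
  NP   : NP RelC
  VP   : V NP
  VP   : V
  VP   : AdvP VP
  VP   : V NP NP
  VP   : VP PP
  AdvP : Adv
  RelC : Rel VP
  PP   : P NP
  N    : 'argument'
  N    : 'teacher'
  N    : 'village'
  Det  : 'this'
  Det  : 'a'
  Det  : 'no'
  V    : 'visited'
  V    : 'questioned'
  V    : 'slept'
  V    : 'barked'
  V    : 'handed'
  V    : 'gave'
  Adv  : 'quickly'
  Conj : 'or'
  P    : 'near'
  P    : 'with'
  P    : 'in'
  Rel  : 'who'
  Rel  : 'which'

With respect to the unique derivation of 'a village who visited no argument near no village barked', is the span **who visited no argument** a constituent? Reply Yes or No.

No

[S [NP [NP [Det a] [N village]] [RelC [Rel who] [VP [VP [V visited] [NP [Det no] [N argument]]] [PP [P near] [NP [Det no] [N village]]]]]] [VP [V barked]]]
The smallest constituent containing 'who visited no argument' is the RelC spanning 'who visited no argument near no village'; no single node in the tree dominates exactly the given words.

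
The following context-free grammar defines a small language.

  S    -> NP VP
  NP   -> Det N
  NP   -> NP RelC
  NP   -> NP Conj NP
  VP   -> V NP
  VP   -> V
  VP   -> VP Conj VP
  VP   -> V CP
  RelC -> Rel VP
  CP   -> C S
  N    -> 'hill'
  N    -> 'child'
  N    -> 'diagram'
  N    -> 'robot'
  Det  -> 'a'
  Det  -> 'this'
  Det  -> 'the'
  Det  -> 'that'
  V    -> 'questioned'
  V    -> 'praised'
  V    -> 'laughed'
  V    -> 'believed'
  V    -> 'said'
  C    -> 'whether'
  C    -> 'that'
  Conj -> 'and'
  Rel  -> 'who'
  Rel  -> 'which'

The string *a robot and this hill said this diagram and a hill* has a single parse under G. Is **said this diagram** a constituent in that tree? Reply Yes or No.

[S [NP [NP [Det a] [N robot]] [Conj and] [NP [Det this] [N hill]]] [VP [V said] [NP [NP [Det this] [N diagram]] [Conj and] [NP [Det a] [N hill]]]]]
The smallest constituent containing 'said this diagram' is the VP spanning 'said this diagram and a hill'; no single node in the tree dominates exactly the given words.

No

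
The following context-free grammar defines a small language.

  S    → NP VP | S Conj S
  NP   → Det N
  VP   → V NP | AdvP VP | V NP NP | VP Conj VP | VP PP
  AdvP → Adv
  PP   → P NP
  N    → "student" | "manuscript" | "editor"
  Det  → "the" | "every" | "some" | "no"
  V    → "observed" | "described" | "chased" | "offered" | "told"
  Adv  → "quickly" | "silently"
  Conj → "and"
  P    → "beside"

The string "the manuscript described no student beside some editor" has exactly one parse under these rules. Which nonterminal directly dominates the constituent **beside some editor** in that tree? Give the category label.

VP

S
  NP
    Det: the
    N: manuscript
  VP
    VP
      V: described
      NP
        Det: no
        N: student
    PP
      P: beside
      NP
        Det: some
        N: editor
The span 'beside some editor' is the PP node built by PP → P NP.
Its mother is the VP built by VP → VP PP.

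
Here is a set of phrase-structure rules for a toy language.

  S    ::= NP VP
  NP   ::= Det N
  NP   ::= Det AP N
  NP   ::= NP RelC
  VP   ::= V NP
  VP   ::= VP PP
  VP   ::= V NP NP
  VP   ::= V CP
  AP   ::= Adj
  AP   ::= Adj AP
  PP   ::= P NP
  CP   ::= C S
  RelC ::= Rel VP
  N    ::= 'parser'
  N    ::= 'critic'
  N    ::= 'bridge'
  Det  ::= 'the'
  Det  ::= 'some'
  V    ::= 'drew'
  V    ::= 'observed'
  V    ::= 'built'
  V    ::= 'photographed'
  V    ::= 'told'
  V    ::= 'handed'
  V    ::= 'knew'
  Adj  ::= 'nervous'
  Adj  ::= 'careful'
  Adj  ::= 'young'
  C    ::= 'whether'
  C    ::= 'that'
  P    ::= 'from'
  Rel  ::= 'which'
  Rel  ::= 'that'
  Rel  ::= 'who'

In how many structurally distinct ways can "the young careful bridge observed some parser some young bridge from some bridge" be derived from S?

[S [NP [Det the] [AP [Adj young] [AP [Adj careful]]] [N bridge]] [VP [VP [V observed] [NP [Det some] [N parser]] [NP [Det some] [AP [Adj young]] [N bridge]]] [PP [P from] [NP [Det some] [N bridge]]]]]
No rule offers an alternative attachment or grouping for any span, so this is the only derivation.

1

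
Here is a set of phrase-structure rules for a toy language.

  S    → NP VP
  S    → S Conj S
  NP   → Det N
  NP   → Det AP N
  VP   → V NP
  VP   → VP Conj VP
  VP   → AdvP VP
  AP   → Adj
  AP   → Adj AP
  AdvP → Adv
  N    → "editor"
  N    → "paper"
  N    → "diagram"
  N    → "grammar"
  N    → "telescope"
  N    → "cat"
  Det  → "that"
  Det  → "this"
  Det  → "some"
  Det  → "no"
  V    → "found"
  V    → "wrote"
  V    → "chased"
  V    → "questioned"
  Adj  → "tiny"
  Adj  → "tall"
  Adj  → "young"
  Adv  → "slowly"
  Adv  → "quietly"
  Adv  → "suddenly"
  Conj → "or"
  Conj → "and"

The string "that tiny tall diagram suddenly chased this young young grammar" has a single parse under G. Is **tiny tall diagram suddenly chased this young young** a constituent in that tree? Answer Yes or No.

No

[S [NP [Det that] [AP [Adj tiny] [AP [Adj tall]]] [N diagram]] [VP [AdvP [Adv suddenly]] [VP [V chased] [NP [Det this] [AP [Adj young] [AP [Adj young]]] [N grammar]]]]]
The smallest constituent containing 'tiny tall diagram suddenly chased this young young' is the S spanning 'that tiny tall diagram suddenly chased this young young grammar'; no single node in the tree dominates exactly the given words.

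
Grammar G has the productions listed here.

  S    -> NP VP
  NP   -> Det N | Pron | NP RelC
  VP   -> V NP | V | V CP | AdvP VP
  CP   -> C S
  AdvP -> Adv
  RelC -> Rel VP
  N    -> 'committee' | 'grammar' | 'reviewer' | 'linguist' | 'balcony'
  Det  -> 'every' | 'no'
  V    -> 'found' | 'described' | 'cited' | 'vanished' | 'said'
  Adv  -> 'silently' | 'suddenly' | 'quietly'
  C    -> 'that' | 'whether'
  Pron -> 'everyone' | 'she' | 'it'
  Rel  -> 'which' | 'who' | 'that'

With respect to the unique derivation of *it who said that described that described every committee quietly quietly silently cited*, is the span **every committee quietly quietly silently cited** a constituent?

[S [NP [NP [NP [NP [Pron it]] [RelC [Rel who] [VP [V said]]]] [RelC [Rel that] [VP [V described]]]] [RelC [Rel that] [VP [V described] [NP [Det every] [N committee]]]]] [VP [AdvP [Adv quietly]] [VP [AdvP [Adv quietly]] [VP [AdvP [Adv silently]] [VP [V cited]]]]]]
The smallest constituent containing 'every committee quietly quietly silently cited' is the S spanning 'it who said that described that described every committee quietly quietly silently cited'; no single node in the tree dominates exactly the given words.

No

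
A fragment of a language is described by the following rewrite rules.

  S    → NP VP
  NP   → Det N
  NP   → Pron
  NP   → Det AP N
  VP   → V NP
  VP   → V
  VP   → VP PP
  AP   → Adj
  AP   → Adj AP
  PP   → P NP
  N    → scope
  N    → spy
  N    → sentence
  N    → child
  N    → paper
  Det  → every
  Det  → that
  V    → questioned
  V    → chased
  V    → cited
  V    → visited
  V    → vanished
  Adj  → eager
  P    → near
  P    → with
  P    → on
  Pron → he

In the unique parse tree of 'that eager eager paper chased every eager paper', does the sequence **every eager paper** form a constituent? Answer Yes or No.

Yes

[S [NP [Det that] [AP [Adj eager] [AP [Adj eager]]] [N paper]] [VP [V chased] [NP [Det every] [AP [Adj eager]] [N paper]]]]
The words 'every eager paper' are exhaustively dominated by a single NP node (built by NP → Det AP N), so they form a constituent.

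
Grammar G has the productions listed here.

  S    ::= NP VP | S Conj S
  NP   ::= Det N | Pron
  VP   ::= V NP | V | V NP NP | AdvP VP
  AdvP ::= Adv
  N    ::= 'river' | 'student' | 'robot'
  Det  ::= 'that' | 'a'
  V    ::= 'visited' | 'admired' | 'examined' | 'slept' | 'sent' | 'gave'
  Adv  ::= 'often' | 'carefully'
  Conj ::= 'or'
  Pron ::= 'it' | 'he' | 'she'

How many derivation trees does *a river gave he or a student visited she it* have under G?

1

[S [S [NP [Det a] [N river]] [VP [V gave] [NP [Pron he]]]] [Conj or] [S [NP [Det a] [N student]] [VP [V visited] [NP [Pron she]] [NP [Pron it]]]]]
No rule offers an alternative attachment or grouping for any span, so this is the only derivation.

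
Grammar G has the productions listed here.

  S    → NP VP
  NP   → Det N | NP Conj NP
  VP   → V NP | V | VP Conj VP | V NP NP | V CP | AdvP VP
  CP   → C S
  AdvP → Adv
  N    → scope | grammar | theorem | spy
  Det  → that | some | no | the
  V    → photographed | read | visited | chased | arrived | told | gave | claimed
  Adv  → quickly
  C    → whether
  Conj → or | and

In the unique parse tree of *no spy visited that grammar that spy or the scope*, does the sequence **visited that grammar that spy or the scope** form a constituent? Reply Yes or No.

[S [NP [Det no] [N spy]] [VP [V visited] [NP [Det that] [N grammar]] [NP [NP [Det that] [N spy]] [Conj or] [NP [Det the] [N scope]]]]]
The words 'visited that grammar that spy or the scope' are exhaustively dominated by a single VP node (built by VP → V NP NP), so they form a constituent.

Yes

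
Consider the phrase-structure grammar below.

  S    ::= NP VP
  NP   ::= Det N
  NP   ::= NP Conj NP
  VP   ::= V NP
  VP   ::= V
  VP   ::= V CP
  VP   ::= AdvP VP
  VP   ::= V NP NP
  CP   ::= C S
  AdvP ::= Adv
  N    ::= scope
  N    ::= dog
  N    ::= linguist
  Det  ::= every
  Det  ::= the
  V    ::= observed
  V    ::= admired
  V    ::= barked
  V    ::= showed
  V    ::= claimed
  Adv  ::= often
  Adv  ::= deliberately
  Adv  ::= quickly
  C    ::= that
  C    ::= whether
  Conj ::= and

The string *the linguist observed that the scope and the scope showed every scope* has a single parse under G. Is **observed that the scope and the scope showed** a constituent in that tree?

[S [NP [Det the] [N linguist]] [VP [V observed] [CP [C that] [S [NP [NP [Det the] [N scope]] [Conj and] [NP [Det the] [N scope]]] [VP [V showed] [NP [Det every] [N scope]]]]]]]
The smallest constituent containing 'observed that the scope and the scope showed' is the VP spanning 'observed that the scope and the scope showed every scope'; no single node in the tree dominates exactly the given words.

No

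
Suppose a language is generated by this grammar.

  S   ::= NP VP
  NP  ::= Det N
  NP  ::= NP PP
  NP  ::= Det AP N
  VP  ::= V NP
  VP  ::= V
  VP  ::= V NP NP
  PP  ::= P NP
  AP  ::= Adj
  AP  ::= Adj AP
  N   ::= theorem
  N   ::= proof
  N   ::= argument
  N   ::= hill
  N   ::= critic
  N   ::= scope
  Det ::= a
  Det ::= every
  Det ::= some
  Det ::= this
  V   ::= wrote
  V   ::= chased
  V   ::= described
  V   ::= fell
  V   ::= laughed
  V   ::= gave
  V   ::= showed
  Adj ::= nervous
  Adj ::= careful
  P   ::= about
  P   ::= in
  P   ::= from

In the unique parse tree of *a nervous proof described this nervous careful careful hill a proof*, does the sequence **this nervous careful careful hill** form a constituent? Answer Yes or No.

[S [NP [Det a] [AP [Adj nervous]] [N proof]] [VP [V described] [NP [Det this] [AP [Adj nervous] [AP [Adj careful] [AP [Adj careful]]]] [N hill]] [NP [Det a] [N proof]]]]
The words 'this nervous careful careful hill' are exhaustively dominated by a single NP node (built by NP → Det AP N), so they form a constituent.

Yes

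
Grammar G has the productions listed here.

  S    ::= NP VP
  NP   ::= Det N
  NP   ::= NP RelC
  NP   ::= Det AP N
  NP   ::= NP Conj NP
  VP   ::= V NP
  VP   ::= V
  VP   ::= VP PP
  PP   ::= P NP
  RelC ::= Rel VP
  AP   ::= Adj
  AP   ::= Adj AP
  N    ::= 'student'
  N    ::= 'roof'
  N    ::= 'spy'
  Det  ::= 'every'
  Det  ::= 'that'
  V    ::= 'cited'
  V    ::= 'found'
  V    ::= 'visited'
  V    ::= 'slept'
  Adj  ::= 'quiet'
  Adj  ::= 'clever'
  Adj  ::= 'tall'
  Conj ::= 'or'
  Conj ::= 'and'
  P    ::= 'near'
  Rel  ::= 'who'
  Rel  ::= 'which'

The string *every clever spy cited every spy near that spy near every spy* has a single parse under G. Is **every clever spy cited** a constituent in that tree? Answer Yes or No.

No

[S [NP [Det every] [AP [Adj clever]] [N spy]] [VP [VP [VP [V cited] [NP [Det every] [N spy]]] [PP [P near] [NP [Det that] [N spy]]]] [PP [P near] [NP [Det every] [N spy]]]]]
The smallest constituent containing 'every clever spy cited' is the S spanning 'every clever spy cited every spy near that spy near every spy'; no single node in the tree dominates exactly the given words.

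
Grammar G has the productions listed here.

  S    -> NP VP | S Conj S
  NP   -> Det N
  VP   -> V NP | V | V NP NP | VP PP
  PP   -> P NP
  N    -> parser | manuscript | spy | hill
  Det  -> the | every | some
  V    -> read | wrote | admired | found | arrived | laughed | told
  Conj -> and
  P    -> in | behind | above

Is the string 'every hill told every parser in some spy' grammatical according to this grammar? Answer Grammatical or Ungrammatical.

S
  NP
    Det: every
    N: hill
  VP
    VP
      V: told
      NP
        Det: every
        N: parser
    PP
      P: in
      NP
        Det: some
        N: spy
Every word is introduced by a lexical rule and the phrasal rules combine the resulting categories into a single S.

Grammatical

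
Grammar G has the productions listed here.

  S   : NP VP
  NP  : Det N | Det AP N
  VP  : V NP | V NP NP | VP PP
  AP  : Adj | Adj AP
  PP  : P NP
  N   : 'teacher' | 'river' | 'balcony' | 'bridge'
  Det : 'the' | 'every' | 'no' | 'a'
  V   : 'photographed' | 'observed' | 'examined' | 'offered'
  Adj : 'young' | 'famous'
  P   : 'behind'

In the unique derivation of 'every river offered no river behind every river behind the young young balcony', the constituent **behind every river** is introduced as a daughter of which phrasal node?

VP

[S [NP [Det every] [N river]] [VP [VP [VP [V offered] [NP [Det no] [N river]]] [PP [P behind] [NP [Det every] [N river]]]] [PP [P behind] [NP [Det the] [AP [Adj young] [AP [Adj young]]] [N balcony]]]]]
The span 'behind every river' is the PP node built by PP → P NP.
Its mother is the VP built by VP → VP PP.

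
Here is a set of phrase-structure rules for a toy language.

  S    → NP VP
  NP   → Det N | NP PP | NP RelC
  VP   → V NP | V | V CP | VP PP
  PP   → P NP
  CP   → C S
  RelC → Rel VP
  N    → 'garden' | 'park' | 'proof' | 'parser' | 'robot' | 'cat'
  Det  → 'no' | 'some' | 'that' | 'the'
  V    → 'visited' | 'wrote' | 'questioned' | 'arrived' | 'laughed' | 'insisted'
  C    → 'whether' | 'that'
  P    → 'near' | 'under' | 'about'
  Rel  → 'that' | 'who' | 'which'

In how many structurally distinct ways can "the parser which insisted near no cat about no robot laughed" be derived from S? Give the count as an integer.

Two of the 5 distinct bracketings:
[S [NP [NP [NP [Det the] [N parser]] [RelC [Rel which] [VP [V insisted]]]] [PP [P near] [NP [NP [Det no] [N cat]] [PP [P about] [NP [Det no] [N robot]]]]]] [VP [V laughed]]]
[S [NP [NP [NP [NP [Det the] [N parser]] [RelC [Rel which] [VP [V insisted]]]] [PP [P near] [NP [Det no] [N cat]]]] [PP [P about] [NP [Det no] [N robot]]]] [VP [V laughed]]]
The trees differ in how a recursive rule is bracketed over the same span.

5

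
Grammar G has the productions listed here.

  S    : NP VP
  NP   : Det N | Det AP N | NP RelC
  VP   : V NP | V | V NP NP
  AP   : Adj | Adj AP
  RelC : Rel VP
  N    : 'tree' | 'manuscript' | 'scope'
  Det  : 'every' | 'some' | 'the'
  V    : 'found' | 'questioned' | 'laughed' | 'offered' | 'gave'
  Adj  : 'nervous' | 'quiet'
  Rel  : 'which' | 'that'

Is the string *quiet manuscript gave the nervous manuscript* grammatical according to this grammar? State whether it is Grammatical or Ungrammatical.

Ungrammatical

For S → NP VP, no prefix of the string parses as an NP.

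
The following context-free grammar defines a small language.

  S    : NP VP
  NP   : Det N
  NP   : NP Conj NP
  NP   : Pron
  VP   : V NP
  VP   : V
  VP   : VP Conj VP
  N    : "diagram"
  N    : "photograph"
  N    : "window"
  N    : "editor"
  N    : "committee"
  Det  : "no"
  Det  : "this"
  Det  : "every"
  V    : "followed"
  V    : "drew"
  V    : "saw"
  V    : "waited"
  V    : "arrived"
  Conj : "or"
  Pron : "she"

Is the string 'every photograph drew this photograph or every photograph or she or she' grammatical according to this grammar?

Grammatical

S
  NP
    Det: every
    N: photograph
  VP
    V: drew
    NP
      NP
        Det: this
        N: photograph
      Conj: or
      NP
        NP
          Det: every
          N: photograph
        Conj: or
        NP
          NP
            Pron: she
          Conj: or
          NP
            Pron: she
Every word is introduced by a lexical rule and the phrasal rules combine the resulting categories into a single S.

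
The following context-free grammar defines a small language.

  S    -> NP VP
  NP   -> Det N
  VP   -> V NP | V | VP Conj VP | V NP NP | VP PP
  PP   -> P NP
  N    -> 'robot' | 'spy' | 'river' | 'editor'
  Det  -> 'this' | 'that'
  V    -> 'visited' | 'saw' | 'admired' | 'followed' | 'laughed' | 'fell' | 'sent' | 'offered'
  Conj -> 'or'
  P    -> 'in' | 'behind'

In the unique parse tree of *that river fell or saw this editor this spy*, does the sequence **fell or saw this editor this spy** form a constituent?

Yes

[S [NP [Det that] [N river]] [VP [VP [V fell]] [Conj or] [VP [V saw] [NP [Det this] [N editor]] [NP [Det this] [N spy]]]]]
The words 'fell or saw this editor this spy' are exhaustively dominated by a single VP node (built by VP → VP Conj VP), so they form a constituent.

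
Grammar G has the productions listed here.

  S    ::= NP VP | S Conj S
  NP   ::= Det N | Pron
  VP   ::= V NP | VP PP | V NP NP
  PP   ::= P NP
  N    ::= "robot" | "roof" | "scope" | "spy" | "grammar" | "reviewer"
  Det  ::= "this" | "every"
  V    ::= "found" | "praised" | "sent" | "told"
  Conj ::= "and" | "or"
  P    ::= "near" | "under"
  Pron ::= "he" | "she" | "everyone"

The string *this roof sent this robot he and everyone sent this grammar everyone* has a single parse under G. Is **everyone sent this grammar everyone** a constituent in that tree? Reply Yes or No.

[S [S [NP [Det this] [N roof]] [VP [V sent] [NP [Det this] [N robot]] [NP [Pron he]]]] [Conj and] [S [NP [Pron everyone]] [VP [V sent] [NP [Det this] [N grammar]] [NP [Pron everyone]]]]]
The words 'everyone sent this grammar everyone' are exhaustively dominated by a single S node (built by S → NP VP), so they form a constituent.

Yes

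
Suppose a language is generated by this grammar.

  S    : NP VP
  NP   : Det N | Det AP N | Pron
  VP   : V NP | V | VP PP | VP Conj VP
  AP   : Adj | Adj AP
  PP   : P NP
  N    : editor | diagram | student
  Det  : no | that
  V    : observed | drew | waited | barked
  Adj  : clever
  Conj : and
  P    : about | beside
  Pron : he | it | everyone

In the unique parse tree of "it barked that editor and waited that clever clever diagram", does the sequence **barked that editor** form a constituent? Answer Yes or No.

Yes

[S [NP [Pron it]] [VP [VP [V barked] [NP [Det that] [N editor]]] [Conj and] [VP [V waited] [NP [Det that] [AP [Adj clever] [AP [Adj clever]]] [N diagram]]]]]
The words 'barked that editor' are exhaustively dominated by a single VP node (built by VP → V NP), so they form a constituent.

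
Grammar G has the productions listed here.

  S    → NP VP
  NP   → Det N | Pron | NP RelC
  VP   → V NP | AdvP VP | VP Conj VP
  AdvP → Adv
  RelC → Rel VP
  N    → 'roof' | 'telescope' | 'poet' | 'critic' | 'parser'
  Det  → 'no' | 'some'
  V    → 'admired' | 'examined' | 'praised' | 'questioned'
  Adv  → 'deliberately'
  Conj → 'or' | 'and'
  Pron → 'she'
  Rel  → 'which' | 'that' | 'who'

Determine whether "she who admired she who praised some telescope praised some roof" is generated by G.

Grammatical

[S [NP [NP [Pron she]] [RelC [Rel who] [VP [V admired] [NP [NP [Pron she]] [RelC [Rel who] [VP [V praised] [NP [Det some] [N telescope]]]]]]]] [VP [V praised] [NP [Det some] [N roof]]]]
Every word is introduced by a lexical rule and the phrasal rules combine the resulting categories into a single S.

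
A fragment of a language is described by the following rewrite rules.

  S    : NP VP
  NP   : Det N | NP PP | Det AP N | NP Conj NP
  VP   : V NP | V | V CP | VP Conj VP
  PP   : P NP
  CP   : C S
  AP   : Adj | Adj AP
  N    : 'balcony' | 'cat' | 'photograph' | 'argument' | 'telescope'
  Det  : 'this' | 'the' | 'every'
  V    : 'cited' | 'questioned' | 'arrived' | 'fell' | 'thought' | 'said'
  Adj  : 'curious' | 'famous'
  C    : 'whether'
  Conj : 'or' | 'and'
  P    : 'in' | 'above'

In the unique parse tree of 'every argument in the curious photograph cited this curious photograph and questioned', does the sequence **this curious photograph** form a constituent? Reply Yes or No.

Yes

[S [NP [NP [Det every] [N argument]] [PP [P in] [NP [Det the] [AP [Adj curious]] [N photograph]]]] [VP [VP [V cited] [NP [Det this] [AP [Adj curious]] [N photograph]]] [Conj and] [VP [V questioned]]]]
The words 'this curious photograph' are exhaustively dominated by a single NP node (built by NP → Det AP N), so they form a constituent.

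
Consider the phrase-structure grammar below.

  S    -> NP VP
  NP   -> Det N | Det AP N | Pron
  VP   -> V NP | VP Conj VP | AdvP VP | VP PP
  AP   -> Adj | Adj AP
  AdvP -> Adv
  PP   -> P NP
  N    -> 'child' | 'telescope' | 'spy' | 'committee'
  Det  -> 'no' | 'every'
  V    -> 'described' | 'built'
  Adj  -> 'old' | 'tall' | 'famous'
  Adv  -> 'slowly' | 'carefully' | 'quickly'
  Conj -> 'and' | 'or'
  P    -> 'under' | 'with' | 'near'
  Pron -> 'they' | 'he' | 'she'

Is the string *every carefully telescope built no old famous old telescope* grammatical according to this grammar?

Ungrammatical

A Det word can never sit immediately before an Adv word in any string this grammar generates, so the substring 'every carefully' rules out a derivation.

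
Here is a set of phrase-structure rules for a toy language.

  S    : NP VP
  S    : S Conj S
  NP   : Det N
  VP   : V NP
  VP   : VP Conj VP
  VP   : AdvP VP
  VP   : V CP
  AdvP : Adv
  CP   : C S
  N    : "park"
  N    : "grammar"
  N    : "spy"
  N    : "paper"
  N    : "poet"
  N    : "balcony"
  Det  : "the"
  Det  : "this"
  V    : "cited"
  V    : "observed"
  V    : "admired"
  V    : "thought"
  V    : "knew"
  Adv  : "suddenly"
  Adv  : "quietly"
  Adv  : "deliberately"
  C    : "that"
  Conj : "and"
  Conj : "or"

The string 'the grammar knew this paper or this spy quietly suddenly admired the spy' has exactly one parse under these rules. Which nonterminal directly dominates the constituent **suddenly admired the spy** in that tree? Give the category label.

[S [S [NP [Det the] [N grammar]] [VP [V knew] [NP [Det this] [N paper]]]] [Conj or] [S [NP [Det this] [N spy]] [VP [AdvP [Adv quietly]] [VP [AdvP [Adv suddenly]] [VP [V admired] [NP [Det the] [N spy]]]]]]]
The span 'suddenly admired the spy' is the VP node built by VP → AdvP VP.
Its mother is the VP built by VP → AdvP VP.

VP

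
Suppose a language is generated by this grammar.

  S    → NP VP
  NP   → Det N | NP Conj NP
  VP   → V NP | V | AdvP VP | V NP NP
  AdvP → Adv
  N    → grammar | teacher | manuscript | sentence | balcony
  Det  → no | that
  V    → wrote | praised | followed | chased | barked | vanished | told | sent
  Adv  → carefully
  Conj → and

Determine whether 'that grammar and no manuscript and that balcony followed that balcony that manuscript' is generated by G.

S
  NP
    NP
      Det: that
      N: grammar
    Conj: and
    NP
      NP
        Det: no
        N: manuscript
      Conj: and
      NP
        Det: that
        N: balcony
  VP
    V: followed
    NP
      Det: that
      N: balcony
    NP
      Det: that
      N: manuscript
Each bracket corresponds to one application of a listed rule, so the string is derivable from S.

Grammatical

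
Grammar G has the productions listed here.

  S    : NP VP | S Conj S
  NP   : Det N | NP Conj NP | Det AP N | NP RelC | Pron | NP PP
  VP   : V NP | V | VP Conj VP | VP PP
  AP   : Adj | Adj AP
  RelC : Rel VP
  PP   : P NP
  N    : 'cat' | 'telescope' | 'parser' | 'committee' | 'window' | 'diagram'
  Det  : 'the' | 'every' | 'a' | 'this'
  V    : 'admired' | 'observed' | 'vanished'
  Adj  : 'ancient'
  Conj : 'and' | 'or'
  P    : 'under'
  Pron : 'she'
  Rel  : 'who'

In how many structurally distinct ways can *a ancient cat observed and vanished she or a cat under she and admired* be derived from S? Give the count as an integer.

7

Two of the 7 distinct bracketings:
[S [NP [Det a] [AP [Adj ancient]] [N cat]] [VP [VP [V observed]] [Conj and] [VP [VP [V vanished] [NP [NP [Pron she]] [Conj or] [NP [NP [Det a] [N cat]] [PP [P under] [NP [Pron she]]]]]] [Conj and] [VP [V admired]]]]]
[S [NP [Det a] [AP [Adj ancient]] [N cat]] [VP [VP [V observed]] [Conj and] [VP [VP [V vanished] [NP [NP [NP [Pron she]] [Conj or] [NP [Det a] [N cat]]] [PP [P under] [NP [Pron she]]]]] [Conj and] [VP [V admired]]]]]
The trees differ in how a recursive rule is bracketed over the same span.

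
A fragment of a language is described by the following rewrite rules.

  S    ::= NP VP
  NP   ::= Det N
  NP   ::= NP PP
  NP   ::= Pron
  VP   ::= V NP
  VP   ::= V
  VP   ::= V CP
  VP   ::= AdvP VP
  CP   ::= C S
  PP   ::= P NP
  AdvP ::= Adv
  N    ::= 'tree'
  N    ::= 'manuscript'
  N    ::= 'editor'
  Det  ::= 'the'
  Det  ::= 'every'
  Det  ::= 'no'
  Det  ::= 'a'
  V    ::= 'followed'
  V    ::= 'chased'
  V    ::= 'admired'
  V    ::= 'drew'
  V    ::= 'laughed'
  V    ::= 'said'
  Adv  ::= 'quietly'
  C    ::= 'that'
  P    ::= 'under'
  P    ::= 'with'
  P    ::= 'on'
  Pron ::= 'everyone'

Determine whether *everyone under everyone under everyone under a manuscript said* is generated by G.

Grammatical

S
  NP
    NP
      Pron: everyone
    PP
      P: under
      NP
        NP
          Pron: everyone
        PP
          P: under
          NP
            NP
              Pron: everyone
            PP
              P: under
              NP
                Det: a
                N: manuscript
  VP
    V: said
Every word is introduced by a lexical rule and the phrasal rules combine the resulting categories into a single S.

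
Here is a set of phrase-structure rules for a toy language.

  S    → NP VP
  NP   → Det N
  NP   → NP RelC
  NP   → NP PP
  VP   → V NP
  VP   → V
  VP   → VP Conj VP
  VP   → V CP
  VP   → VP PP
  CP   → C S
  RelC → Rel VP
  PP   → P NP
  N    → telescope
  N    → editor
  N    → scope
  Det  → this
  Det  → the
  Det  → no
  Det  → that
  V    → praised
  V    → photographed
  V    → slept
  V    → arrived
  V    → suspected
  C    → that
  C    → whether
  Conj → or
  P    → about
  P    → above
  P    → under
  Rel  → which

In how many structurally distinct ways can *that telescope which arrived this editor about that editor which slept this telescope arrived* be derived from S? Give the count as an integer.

7

Two of the 7 distinct bracketings:
[S [NP [NP [Det that] [N telescope]] [RelC [Rel which] [VP [V arrived] [NP [NP [NP [Det this] [N editor]] [PP [P about] [NP [Det that] [N editor]]]] [RelC [Rel which] [VP [V slept] [NP [Det this] [N telescope]]]]]]]] [VP [V arrived]]]
[S [NP [NP [Det that] [N telescope]] [RelC [Rel which] [VP [V arrived] [NP [NP [Det this] [N editor]] [PP [P about] [NP [NP [Det that] [N editor]] [RelC [Rel which] [VP [V slept] [NP [Det this] [N telescope]]]]]]]]]] [VP [V arrived]]]
The trees differ in how a recursive rule is bracketed over the same span.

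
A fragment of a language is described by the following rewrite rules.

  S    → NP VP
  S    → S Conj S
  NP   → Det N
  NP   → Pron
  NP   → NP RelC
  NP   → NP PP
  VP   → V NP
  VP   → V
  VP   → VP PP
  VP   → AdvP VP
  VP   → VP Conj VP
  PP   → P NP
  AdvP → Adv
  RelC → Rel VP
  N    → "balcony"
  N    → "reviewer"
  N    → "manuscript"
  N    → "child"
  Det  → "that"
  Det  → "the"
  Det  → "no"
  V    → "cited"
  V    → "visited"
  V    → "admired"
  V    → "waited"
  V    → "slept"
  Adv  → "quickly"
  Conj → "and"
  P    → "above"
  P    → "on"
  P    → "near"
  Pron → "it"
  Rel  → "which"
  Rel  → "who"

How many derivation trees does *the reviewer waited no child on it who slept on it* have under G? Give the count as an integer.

10

Two of the 10 distinct bracketings:
[S [NP [Det the] [N reviewer]] [VP [V waited] [NP [NP [NP [Det no] [N child]] [PP [P on] [NP [Pron it]]]] [RelC [Rel who] [VP [VP [V slept]] [PP [P on] [NP [Pron it]]]]]]]]
[S [NP [Det the] [N reviewer]] [VP [V waited] [NP [NP [Det no] [N child]] [PP [P on] [NP [NP [Pron it]] [RelC [Rel who] [VP [VP [V slept]] [PP [P on] [NP [Pron it]]]]]]]]]]
The trees differ in how a recursive rule is bracketed over the same span.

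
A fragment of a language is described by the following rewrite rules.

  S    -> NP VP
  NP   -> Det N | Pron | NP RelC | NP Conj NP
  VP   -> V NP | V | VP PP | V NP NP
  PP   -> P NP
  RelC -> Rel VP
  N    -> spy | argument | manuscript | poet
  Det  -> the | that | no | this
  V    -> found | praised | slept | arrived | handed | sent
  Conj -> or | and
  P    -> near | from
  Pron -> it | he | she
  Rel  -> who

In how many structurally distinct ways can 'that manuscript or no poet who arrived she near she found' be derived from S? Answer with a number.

The two bracketings:
[S [NP [NP [NP [Det that] [N manuscript]] [Conj or] [NP [Det no] [N poet]]] [RelC [Rel who] [VP [VP [V arrived] [NP [Pron she]]] [PP [P near] [NP [Pron she]]]]]] [VP [V found]]]
[S [NP [NP [Det that] [N manuscript]] [Conj or] [NP [NP [Det no] [N poet]] [RelC [Rel who] [VP [VP [V arrived] [NP [Pron she]]] [PP [P near] [NP [Pron she]]]]]]] [VP [V found]]]
The trees differ in how a recursive rule is bracketed over the same span.

2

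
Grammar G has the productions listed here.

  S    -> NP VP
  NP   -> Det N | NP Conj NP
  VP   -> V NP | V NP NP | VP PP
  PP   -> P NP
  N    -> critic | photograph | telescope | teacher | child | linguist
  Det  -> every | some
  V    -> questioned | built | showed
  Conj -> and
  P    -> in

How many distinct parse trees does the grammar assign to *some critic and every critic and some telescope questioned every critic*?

2

The two bracketings:
[S [NP [NP [Det some] [N critic]] [Conj and] [NP [NP [Det every] [N critic]] [Conj and] [NP [Det some] [N telescope]]]] [VP [V questioned] [NP [Det every] [N critic]]]]
[S [NP [NP [NP [Det some] [N critic]] [Conj and] [NP [Det every] [N critic]]] [Conj and] [NP [Det some] [N telescope]]] [VP [V questioned] [NP [Det every] [N critic]]]]
The trees differ in how a recursive rule is bracketed over the same span.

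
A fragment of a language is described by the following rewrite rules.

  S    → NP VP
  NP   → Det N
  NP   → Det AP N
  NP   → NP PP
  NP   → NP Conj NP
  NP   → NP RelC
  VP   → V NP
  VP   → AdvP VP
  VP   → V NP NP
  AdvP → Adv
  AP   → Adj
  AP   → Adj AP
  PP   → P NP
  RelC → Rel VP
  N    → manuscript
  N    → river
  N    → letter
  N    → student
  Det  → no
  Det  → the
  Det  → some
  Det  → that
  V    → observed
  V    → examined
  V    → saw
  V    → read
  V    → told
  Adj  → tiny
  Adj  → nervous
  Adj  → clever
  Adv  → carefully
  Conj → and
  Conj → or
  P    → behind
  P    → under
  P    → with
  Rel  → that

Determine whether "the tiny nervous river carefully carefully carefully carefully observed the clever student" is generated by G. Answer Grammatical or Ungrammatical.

[S [NP [Det the] [AP [Adj tiny] [AP [Adj nervous]]] [N river]] [VP [AdvP [Adv carefully]] [VP [AdvP [Adv carefully]] [VP [AdvP [Adv carefully]] [VP [AdvP [Adv carefully]] [VP [V observed] [NP [Det the] [AP [Adj clever]] [N student]]]]]]]]
Each bracket corresponds to one application of a listed rule, so the string is derivable from S.

Grammatical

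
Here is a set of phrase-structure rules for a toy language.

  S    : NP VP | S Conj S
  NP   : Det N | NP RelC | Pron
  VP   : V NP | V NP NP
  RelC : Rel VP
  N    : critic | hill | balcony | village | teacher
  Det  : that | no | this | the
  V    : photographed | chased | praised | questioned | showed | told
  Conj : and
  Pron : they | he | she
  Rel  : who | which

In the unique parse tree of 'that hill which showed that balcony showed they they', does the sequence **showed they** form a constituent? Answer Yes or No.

No

[S [NP [NP [Det that] [N hill]] [RelC [Rel which] [VP [V showed] [NP [Det that] [N balcony]]]]] [VP [V showed] [NP [Pron they]] [NP [Pron they]]]]
The smallest constituent containing 'showed they' is the VP spanning 'showed they they'; no single node in the tree dominates exactly the given words.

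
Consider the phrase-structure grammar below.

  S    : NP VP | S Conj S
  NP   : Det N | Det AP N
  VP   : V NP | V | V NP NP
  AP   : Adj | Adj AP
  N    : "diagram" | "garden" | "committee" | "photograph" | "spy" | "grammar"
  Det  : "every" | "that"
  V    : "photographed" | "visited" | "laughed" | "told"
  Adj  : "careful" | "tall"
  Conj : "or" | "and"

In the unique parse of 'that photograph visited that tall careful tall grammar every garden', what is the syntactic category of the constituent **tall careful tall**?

[S [NP [Det that] [N photograph]] [VP [V visited] [NP [Det that] [AP [Adj tall] [AP [Adj careful] [AP [Adj tall]]]] [N grammar]] [NP [Det every] [N garden]]]]
The span 'tall careful tall' is the AP node built by AP → Adj AP.

AP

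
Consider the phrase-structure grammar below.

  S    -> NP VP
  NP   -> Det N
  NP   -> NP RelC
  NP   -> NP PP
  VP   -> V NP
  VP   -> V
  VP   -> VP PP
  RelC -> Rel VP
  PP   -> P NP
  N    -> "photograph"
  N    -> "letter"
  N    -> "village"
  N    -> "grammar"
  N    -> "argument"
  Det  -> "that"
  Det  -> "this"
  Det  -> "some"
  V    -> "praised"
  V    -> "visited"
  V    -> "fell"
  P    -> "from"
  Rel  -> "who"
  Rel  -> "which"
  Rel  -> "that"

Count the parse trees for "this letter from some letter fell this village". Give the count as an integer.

[S [NP [NP [Det this] [N letter]] [PP [P from] [NP [Det some] [N letter]]]] [VP [V fell] [NP [Det this] [N village]]]]
No rule offers an alternative attachment or grouping for any span, so this is the only derivation.

1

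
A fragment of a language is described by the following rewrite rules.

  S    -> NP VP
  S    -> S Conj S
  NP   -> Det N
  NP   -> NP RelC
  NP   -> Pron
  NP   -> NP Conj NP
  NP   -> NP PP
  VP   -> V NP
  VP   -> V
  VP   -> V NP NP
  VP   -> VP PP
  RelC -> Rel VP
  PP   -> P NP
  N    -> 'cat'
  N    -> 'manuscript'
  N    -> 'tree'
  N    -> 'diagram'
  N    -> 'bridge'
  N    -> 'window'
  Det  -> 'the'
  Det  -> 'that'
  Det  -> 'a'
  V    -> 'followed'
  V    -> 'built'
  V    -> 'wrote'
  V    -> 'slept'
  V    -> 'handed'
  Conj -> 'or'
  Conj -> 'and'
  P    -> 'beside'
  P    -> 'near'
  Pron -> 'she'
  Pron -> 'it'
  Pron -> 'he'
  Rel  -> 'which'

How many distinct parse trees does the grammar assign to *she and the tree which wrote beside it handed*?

Two of the 5 distinct bracketings:
[S [NP [NP [NP [Pron she]] [Conj and] [NP [Det the] [N tree]]] [RelC [Rel which] [VP [VP [V wrote]] [PP [P beside] [NP [Pron it]]]]]] [VP [V handed]]]
[S [NP [NP [Pron she]] [Conj and] [NP [NP [Det the] [N tree]] [RelC [Rel which] [VP [VP [V wrote]] [PP [P beside] [NP [Pron it]]]]]]] [VP [V handed]]]
The trees differ in how a recursive rule is bracketed over the same span.

5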